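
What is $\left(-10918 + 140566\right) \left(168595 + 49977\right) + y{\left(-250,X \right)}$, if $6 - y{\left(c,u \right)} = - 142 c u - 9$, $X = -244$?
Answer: $28346084671$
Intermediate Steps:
$y{\left(c,u \right)} = 15 + 142 c u$ ($y{\left(c,u \right)} = 6 - \left(- 142 c u - 9\right) = 6 - \left(-9 - 142 c u\right) = 6 + \left(9 + 142 c u\right) = 15 + 142 c u$)
$\left(-10918 + 140566\right) \left(168595 + 49977\right) + y{\left(-250,X \right)} = \left(-10918 + 140566\right) \left(168595 + 49977\right) + \left(15 + 142 \left(-250\right) \left(-244\right)\right) = 129648 \cdot 218572 + \left(15 + 8662000\right) = 28337422656 + 8662015 = 28346084671$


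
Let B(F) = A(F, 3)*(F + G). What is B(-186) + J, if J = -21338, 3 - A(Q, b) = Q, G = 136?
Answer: -30788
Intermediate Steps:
A(Q, b) = 3 - Q
B(F) = (3 - F)*(136 + F) (B(F) = (3 - F)*(F + 136) = (3 - F)*(136 + F))
B(-186) + J = -(-3 - 186)*(136 - 186) - 21338 = -1*(-189)*(-50) - 21338 = -9450 - 21338 = -30788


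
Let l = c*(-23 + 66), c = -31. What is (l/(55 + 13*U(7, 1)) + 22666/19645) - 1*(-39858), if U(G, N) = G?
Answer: 114296642311/2868170 ≈ 39850.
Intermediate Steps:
l = -1333 (l = -31*(-23 + 66) = -31*43 = -1333)
(l/(55 + 13*U(7, 1)) + 22666/19645) - 1*(-39858) = (-1333/(55 + 13*7) + 22666/19645) - 1*(-39858) = (-1333/(55 + 91) + 22666*(1/19645)) + 39858 = (-1333/146 + 22666/19645) + 39858 = -22877549/2868170 + 39858 = 114296642311/2868170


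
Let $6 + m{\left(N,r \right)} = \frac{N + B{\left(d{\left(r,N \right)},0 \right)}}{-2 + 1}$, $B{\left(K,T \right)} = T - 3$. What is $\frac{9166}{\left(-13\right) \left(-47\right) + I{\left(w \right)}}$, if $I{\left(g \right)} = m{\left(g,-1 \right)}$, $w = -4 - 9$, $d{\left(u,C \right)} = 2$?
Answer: $\frac{9166}{621} \approx 14.76$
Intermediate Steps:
$B{\left(K,T \right)} = -3 + T$ ($B{\left(K,T \right)} = T - 3 = -3 + T$)
$m{\left(N,r \right)} = -3 - N$ ($m{\left(N,r \right)} = -6 + \frac{N + \left(-3 + 0\right)}{-2 + 1} = -6 + \frac{N - 3}{-1} = -6 + \left(-3 + N\right) \left(-1\right) = -6 - \left(-3 + N\right) = -3 - N$)
$w = -13$
$I{\left(g \right)} = -3 - g$
$\frac{9166}{\left(-13\right) \left(-47\right) + I{\left(w \right)}} = \frac{9166}{\left(-13\right) \left(-47\right) - -10} = \frac{9166}{611 + \left(-3 + 13\right)} = \frac{9166}{611 + 10} = \frac{9166}{621}$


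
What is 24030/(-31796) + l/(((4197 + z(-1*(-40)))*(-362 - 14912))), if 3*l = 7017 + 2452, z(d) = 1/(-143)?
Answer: -165222959341633/218605367443260 ≈ -0.75581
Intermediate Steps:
z(d) = -1/143
l = 9469/3 (l = (7017 + 2452)/3 = (1/3)*9469 = 9469/3 ≈ 3156.3)
24030/(-31796) + l/(((4197 + z(-1*(-40)))*(-362 - 14912))) = 24030/(-31796) + 9469/(3*(((4197 - 1/143)*(-362 - 14912)))) = 24030*(-1/31796) + 9469/(3*(((600170/143)*(-15274)))) = -12015/15898 + 9469/(3*(-9166996580/143)) = -12015/15898 + (9469/3)*(-143/9166996580) = -12015/15898 - 1354067/27500989740 = -165222959341633/218605367443260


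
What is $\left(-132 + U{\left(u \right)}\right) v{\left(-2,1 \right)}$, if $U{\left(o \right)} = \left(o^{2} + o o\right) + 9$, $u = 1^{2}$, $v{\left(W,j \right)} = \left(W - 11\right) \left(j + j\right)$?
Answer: $3146$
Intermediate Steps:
$v{\left(W,j \right)} = 2 j \left(-11 + W\right)$ ($v{\left(W,j \right)} = \left(-11 + W\right) 2 j = 2 j \left(-11 + W\right)$)
$u = 1$
$U{\left(o \right)} = 9 + 2 o^{2}$ ($U{\left(o \right)} = \left(o^{2} + o^{2}\right) + 9 = 2 o^{2} + 9 = 9 + 2 o^{2}$)
$\left(-132 + U{\left(u \right)}\right) v{\left(-2,1 \right)} = \left(-132 + \left(9 + 2 \cdot 1^{2}\right)\right) 2 \cdot 1 \left(-11 - 2\right) = \left(-132 + \left(9 + 2 \cdot 1\right)\right) 2 \cdot 1 \left(-13\right) = \left(-132 + \left(9 + 2\right)\right) \left(-26\right) = \left(-132 + 11\right) \left(-26\right) = \left(-121\right) \left(-26\right) = 3146$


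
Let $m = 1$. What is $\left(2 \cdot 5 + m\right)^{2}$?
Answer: $121$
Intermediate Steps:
$\left(2 \cdot 5 + m\right)^{2} = \left(2 \cdot 5 + 1\right)^{2} = \left(10 + 1\right)^{2} = 11^{2} = 121$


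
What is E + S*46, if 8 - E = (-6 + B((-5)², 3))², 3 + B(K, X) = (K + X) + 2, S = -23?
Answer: -1491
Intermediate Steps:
B(K, X) = -1 + K + X (B(K, X) = -3 + ((K + X) + 2) = -3 + (2 + K + X) = -1 + K + X)
E = -433 (E = 8 - (-6 + (-1 + (-5)² + 3))² = 8 - (-6 + (-1 + 25 + 3))² = 8 - (-6 + 27)² = 8 - 1*21² = 8 - 1*441 = 8 - 441 = -433)
E + S*46 = -433 - 23*46 = -433 - 1058 = -1491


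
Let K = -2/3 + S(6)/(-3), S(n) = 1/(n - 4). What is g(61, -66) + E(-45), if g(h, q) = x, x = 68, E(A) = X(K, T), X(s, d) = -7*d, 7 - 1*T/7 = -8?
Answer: -667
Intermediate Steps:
T = 105 (T = 49 - 7*(-8) = 49 + 56 = 105)
S(n) = 1/(-4 + n)
K = -5/6 (K = -2/3 + 1/((-4 + 6)*(-3)) = -2*1/3 - 1/3/2 = -2/3 + (1/2)*(-1/3) = -2/3 - 1/6 = -5/6 ≈ -0.83333)
E(A) = -735 (E(A) = -7*105 = -735)
g(h, q) = 68
g(61, -66) + E(-45) = 68 - 735 = -667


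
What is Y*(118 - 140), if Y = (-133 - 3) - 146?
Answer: 6204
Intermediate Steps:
Y = -282 (Y = -136 - 146 = -282)
Y*(118 - 140) = -282*(118 - 140) = -282*(-22) = 6204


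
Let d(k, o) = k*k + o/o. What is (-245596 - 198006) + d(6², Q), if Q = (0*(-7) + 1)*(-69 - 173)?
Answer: -442305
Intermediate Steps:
Q = -242 (Q = (0 + 1)*(-242) = 1*(-242) = -242)
d(k, o) = 1 + k² (d(k, o) = k² + 1 = 1 + k²)
(-245596 - 198006) + d(6², Q) = (-245596 - 198006) + (1 + (6²)²) = -443602 + (1 + 36²) = -443602 + (1 + 1296) = -443602 + 1297 = -442305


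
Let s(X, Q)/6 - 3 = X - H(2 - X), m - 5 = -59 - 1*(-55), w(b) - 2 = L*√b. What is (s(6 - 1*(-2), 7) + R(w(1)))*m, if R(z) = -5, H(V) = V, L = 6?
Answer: 97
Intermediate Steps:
w(b) = 2 + 6*√b
m = 1 (m = 5 + (-59 - 1*(-55)) = 5 + (-59 + 55) = 5 - 4 = 1)
s(X, Q) = 6 + 12*X (s(X, Q) = 18 + 6*(X - (2 - X)) = 18 + 6*(X + (-2 + X)) = 18 + 6*(-2 + 2*X) = 18 + (-12 + 12*X) = 6 + 12*X)
(s(6 - 1*(-2), 7) + R(w(1)))*m = ((6 + 12*(6 - 1*(-2))) - 5)*1 = ((6 + 12*(6 + 2)) - 5)*1 = ((6 + 12*8) - 5)*1 = ((6 + 96) - 5)*1 = (102 - 5)*1 = 97*1 = 97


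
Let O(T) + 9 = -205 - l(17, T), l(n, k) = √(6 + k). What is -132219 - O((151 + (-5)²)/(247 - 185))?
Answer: -132005 + √8494/31 ≈ -1.3200e+5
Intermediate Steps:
O(T) = -214 - √(6 + T) (O(T) = -9 + (-205 - √(6 + T)) = -214 - √(6 + T))
-132219 - O((151 + (-5)²)/(247 - 185)) = -132219 - (-214 - √(6 + (151 + (-5)²)/(247 - 185))) = -132219 - (-214 - √(6 + (151 + 25)/62)) = -132219 - (-214 - √(6 + 176*(1/62))) = -132219 - (-214 - √(6 + 88/31)) = -132219 - (-214 - √(274/31)) = -132219 - (-214 - √8494/31) = -132219 + (214 + √8494/31) = -132005 + √8494/31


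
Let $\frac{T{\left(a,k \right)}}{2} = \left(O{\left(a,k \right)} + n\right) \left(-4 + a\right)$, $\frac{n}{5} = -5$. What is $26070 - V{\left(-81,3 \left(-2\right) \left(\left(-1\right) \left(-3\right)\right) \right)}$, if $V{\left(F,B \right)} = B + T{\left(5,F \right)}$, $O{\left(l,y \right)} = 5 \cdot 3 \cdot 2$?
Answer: $26078$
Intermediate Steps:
$n = -25$ ($n = 5 \left(-5\right) = -25$)
$O{\left(l,y \right)} = 30$ ($O{\left(l,y \right)} = 15 \cdot 2 = 30$)
$T{\left(a,k \right)} = -40 + 10 a$ ($T{\left(a,k \right)} = 2 \left(30 - 25\right) \left(-4 + a\right) = 2 \cdot 5 \left(-4 + a\right) = 2 \left(-20 + 5 a\right) = -40 + 10 a$)
$V{\left(F,B \right)} = 10 + B$ ($V{\left(F,B \right)} = B + \left(-40 + 10 \cdot 5\right) = B + \left(-40 + 50\right) = B + 10 = 10 + B$)
$26070 - V{\left(-81,3 \left(-2\right) \left(\left(-1\right) \left(-3\right)\right) \right)} = 26070 - \left(10 + 3 \left(-2\right) \left(\left(-1\right) \left(-3\right)\right)\right) = 26070 - \left(10 - 18\right) = 26070 - -8 = 26070 + 8 = 26078$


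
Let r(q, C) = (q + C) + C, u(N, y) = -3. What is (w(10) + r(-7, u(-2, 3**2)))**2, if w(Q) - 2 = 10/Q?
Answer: 100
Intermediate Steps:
r(q, C) = q + 2*C (r(q, C) = (C + q) + C = q + 2*C)
w(Q) = 2 + 10/Q
(w(10) + r(-7, u(-2, 3**2)))**2 = ((2 + 10/10) + (-7 + 2*(-3)))**2 = ((2 + 10*(1/10)) + (-7 - 6))**2 = ((2 + 1) - 13)**2 = (3 - 13)**2 = (-10)**2 = 100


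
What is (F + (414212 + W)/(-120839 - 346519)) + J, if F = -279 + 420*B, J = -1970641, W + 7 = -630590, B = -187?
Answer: -957831310295/467358 ≈ -2.0495e+6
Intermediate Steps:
W = -630597 (W = -7 - 630590 = -630597)
F = -78819 (F = -279 + 420*(-187) = -279 - 78540 = -78819)
(F + (414212 + W)/(-120839 - 346519)) + J = (-78819 + (414212 - 630597)/(-120839 - 346519)) - 1970641 = (-78819 - 216385/(-467358)) - 1970641 = (-78819 - 216385*(-1/467358)) - 1970641 = (-78819 + 216385/467358) - 1970641 = -36836473817/467358 - 1970641 = -957831310295/467358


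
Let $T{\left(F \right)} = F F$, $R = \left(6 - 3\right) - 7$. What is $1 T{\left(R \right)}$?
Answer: $16$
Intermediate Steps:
$R = -4$ ($R = 3 - 7 = -4$)
$T{\left(F \right)} = F^{2}$
$1 T{\left(R \right)} = 1 \left(-4\right)^{2} = 1 \cdot 16 = 16$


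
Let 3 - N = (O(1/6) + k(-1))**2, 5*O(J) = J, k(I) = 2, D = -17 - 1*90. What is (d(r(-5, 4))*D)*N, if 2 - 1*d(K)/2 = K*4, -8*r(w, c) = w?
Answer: -109247/900 ≈ -121.39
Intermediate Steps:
D = -107 (D = -17 - 90 = -107)
r(w, c) = -w/8
d(K) = 4 - 8*K (d(K) = 4 - 2*K*4 = 4 - 8*K)
O(J) = J/5
N = -1021/900 (N = 3 - ((1/5)/6 + 2)**2 = 3 - ((1/5)*(1/6) + 2)**2 = 3 - (1/30 + 2)**2 = 3 - (61/30)**2 = 3 - 1*3721/900 = 3 - 3721/900 = -1021/900 ≈ -1.1344)
(d(r(-5, 4))*D)*N = ((4 - (-1)*(-5))*(-107))*(-1021/900) = ((4 - 8*5/8)*(-107))*(-1021/900) = ((4 - 5)*(-107))*(-1021/900) = -1*(-107)*(-1021/900) = 107*(-1021/900) = -109247/900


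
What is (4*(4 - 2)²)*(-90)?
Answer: -1440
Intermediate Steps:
(4*(4 - 2)²)*(-90) = (4*2²)*(-90) = (4*4)*(-90) = 16*(-90) = -1440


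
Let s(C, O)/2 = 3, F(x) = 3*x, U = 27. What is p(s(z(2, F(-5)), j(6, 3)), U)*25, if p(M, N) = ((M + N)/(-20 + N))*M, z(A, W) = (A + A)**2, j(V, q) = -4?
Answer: 4950/7 ≈ 707.14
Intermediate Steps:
z(A, W) = 4*A**2 (z(A, W) = (2*A)**2 = 4*A**2)
s(C, O) = 6 (s(C, O) = 2*3 = 6)
p(M, N) = M*(M + N)/(-20 + N) (p(M, N) = ((M + N)/(-20 + N))*M = M*(M + N)/(-20 + N))
p(s(z(2, F(-5)), j(6, 3)), U)*25 = (6*(6 + 27)/(-20 + 27))*25 = (6*33/7)*25 = (6*(1/7)*33)*25 = (198/7)*25 = 4950/7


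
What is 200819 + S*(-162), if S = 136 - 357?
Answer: 236621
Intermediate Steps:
S = -221
200819 + S*(-162) = 200819 - 221*(-162) = 200819 + 35802 = 236621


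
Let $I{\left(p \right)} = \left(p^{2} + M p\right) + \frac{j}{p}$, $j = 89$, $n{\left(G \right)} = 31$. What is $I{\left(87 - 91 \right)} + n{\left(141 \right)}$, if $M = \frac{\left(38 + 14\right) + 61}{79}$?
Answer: $\frac{6013}{316} \approx 19.028$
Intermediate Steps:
$M = \frac{113}{79}$ ($M = \left(52 + 61\right) \frac{1}{79} = 113 \cdot \frac{1}{79} = \frac{113}{79} \approx 1.4304$)
$I{\left(p \right)} = p^{2} + \frac{89}{p} + \frac{113 p}{79}$ ($I{\left(p \right)} = \left(p^{2} + \frac{113 p}{79}\right) + \frac{89}{p} = p^{2} + \frac{89}{p} + \frac{113 p}{79}$)
$I{\left(87 - 91 \right)} + n{\left(141 \right)} = \left(\left(87 - 91\right)^{2} + \frac{89}{87 - 91} + \frac{113 \left(87 - 91\right)}{79}\right) + 31 = \left(\left(-4\right)^{2} + \frac{89}{-4} + \frac{113}{79} \left(-4\right)\right) + 31 = \left(16 + 89 \left(- \frac{1}{4}\right) - \frac{452}{79}\right) + 31 = \left(16 - \frac{89}{4} - \frac{452}{79}\right) + 31 = - \frac{3783}{316} + 31 = \frac{6013}{316}$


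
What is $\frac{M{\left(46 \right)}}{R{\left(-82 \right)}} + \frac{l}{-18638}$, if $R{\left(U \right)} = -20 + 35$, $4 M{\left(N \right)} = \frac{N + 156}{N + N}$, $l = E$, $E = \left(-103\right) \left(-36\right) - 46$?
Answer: $- \frac{4112341}{25720440} \approx -0.15989$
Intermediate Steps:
$E = 3662$ ($E = 3708 - 46 = 3662$)
$l = 3662$
$M{\left(N \right)} = \frac{156 + N}{8 N}$ ($M{\left(N \right)} = \frac{\left(N + 156\right) \frac{1}{N + N}}{4} = \frac{\left(156 + N\right) \frac{1}{2 N}}{4} = \frac{\frac{1}{2} \frac{1}{N} \left(156 + N\right)}{4} = \frac{156 + N}{8 N}$)
$R{\left(U \right)} = 15$
$\frac{M{\left(46 \right)}}{R{\left(-82 \right)}} + \frac{l}{-18638} = \frac{\frac{1}{8} \cdot \frac{1}{46} \left(156 + 46\right)}{15} + \frac{3662}{-18638} = \frac{1}{8} \cdot \frac{1}{46} \cdot 202 \cdot \frac{1}{15} + 3662 \left(- \frac{1}{18638}\right) = \frac{101}{184} \cdot \frac{1}{15} - \frac{1831}{9319} = \frac{101}{2760} - \frac{1831}{9319} = - \frac{4112341}{25720440}$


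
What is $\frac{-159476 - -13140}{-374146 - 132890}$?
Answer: $\frac{36584}{126759} \approx 0.28861$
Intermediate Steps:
$\frac{-159476 - -13140}{-374146 - 132890} = \frac{-159476 + 13140}{-507036} = \left(-146336\right) \left(- \frac{1}{507036}\right) = \frac{36584}{126759}$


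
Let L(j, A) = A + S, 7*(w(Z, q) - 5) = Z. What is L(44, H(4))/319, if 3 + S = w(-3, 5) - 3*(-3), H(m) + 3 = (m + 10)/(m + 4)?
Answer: 9/308 ≈ 0.029221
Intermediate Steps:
w(Z, q) = 5 + Z/7
H(m) = -3 + (10 + m)/(4 + m) (H(m) = -3 + (m + 10)/(m + 4) = -3 + (10 + m)/(4 + m))
S = 74/7 (S = -3 + ((5 + (⅐)*(-3)) - 3*(-3)) = -3 + ((5 - 3/7) + 9) = -3 + (32/7 + 9) = -3 + 95/7 = 74/7 ≈ 10.571)
L(j, A) = 74/7 + A (L(j, A) = A + 74/7 = 74/7 + A)
L(44, H(4))/319 = (74/7 + 2*(-1 - 1*4)/(4 + 4))/319 = (74/7 + 2*(-1 - 4)/8)*(1/319) = (74/7 + 2*(⅛)*(-5))*(1/319) = (74/7 - 5/4)*(1/319) = (261/28)*(1/319) = 9/308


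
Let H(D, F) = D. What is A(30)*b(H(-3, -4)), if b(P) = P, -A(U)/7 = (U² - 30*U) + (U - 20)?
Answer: 210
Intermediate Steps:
A(U) = 140 - 7*U² + 203*U (A(U) = -7*((U² - 30*U) + (U - 20)) = -7*((U² - 30*U) + (-20 + U)) = -7*(-20 + U² - 29*U) = 140 - 7*U² + 203*U)
A(30)*b(H(-3, -4)) = (140 - 7*30² + 203*30)*(-3) = (140 - 7*900 + 6090)*(-3) = (140 - 6300 + 6090)*(-3) = -70*(-3) = 210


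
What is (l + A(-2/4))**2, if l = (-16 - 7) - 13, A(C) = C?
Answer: 5329/4 ≈ 1332.3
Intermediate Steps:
l = -36 (l = -23 - 13 = -36)
(l + A(-2/4))**2 = (-36 - 2/4)**2 = (-36 - 2*1/4)**2 = (-36 - 1/2)**2 = (-73/2)**2 = 5329/4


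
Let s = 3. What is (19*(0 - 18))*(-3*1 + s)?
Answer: 0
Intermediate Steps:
(19*(0 - 18))*(-3*1 + s) = (19*(0 - 18))*(-3*1 + 3) = (19*(-18))*(-3 + 3) = -342*0 = 0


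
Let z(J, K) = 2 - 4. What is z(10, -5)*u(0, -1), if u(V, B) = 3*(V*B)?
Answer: 0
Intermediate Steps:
z(J, K) = -2
u(V, B) = 3*B*V (u(V, B) = 3*(B*V) = 3*B*V)
z(10, -5)*u(0, -1) = -6*(-1)*0 = -2*0 = 0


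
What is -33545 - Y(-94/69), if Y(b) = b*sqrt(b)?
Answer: -33545 + 94*I*sqrt(6486)/4761 ≈ -33545.0 + 1.5901*I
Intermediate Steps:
Y(b) = b**(3/2)
-33545 - Y(-94/69) = -33545 - (-94/69)**(3/2) = -33545 - (-94)*I*sqrt(6486)/4761 = -33545 + 94*I*sqrt(6486)/4761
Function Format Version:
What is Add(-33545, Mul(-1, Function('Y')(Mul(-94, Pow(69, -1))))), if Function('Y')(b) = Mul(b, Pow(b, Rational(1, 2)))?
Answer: Add(-33545, Mul(Rational(94, 4761), I, Pow(6486, Rational(1, 2)))) ≈ Add(-33545., Mul(1.5901, I))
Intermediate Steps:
Function('Y')(b) = Pow(b, Rational(3, 2))
Add(-33545, Mul(-1, Function('Y')(Mul(-94, Pow(69, -1))))) = Add(-33545, Mul(-1, Pow(Mul(-94, Pow(69, -1)), Rational(3, 2)))) = Add(-33545, Mul(-1, Pow(Mul(-94, Rational(1, 69)), Rational(3, 2)))) = Add(-33545, Mul(-1, Pow(Rational(-94, 69), Rational(3, 2)))) = Add(-33545, Mul(-1, Mul(Rational(-94, 4761), I, Pow(6486, Rational(1, 2))))) = Add(-33545, Mul(Rational(94, 4761), I, Pow(6486, Rational(1, 2))))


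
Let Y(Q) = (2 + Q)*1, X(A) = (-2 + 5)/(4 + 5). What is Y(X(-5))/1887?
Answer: 7/5661 ≈ 0.0012365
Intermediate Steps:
X(A) = ⅓ (X(A) = 3/9 = 3*(⅑) = ⅓)
Y(Q) = 2 + Q
Y(X(-5))/1887 = (2 + ⅓)/1887 = (7/3)*(1/1887) = 7/5661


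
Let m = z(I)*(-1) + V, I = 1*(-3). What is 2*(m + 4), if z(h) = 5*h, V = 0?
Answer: 38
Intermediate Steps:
I = -3
m = 15 (m = (5*(-3))*(-1) + 0 = -15*(-1) + 0 = 15 + 0 = 15)
2*(m + 4) = 2*(15 + 4) = 2*19 = 38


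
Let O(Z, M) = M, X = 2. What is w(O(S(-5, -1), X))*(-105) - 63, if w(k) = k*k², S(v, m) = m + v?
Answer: -903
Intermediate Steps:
w(k) = k³
w(O(S(-5, -1), X))*(-105) - 63 = 2³*(-105) - 63 = 8*(-105) - 63 = -840 - 63 = -903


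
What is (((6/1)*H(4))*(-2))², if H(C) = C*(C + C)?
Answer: 147456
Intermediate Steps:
H(C) = 2*C² (H(C) = C*(2*C) = 2*C²)
(((6/1)*H(4))*(-2))² = (((6/1)*(2*4²))*(-2))² = (((6*1)*(2*16))*(-2))² = ((6*32)*(-2))² = (192*(-2))² = (-384)² = 147456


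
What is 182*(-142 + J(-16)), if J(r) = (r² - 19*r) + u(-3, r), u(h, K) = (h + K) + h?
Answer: 72072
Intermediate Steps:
u(h, K) = K + 2*h (u(h, K) = (K + h) + h = K + 2*h)
J(r) = -6 + r² - 18*r (J(r) = (r² - 19*r) + (r + 2*(-3)) = (r² - 19*r) + (r - 6) = (r² - 19*r) + (-6 + r) = -6 + r² - 18*r)
182*(-142 + J(-16)) = 182*(-142 + (-6 + (-16)² - 18*(-16))) = 182*(-142 + (-6 + 256 + 288)) = 182*(-142 + 538) = 182*396 = 72072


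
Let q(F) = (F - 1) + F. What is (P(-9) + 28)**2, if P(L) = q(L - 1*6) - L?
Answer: 36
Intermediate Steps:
q(F) = -1 + 2*F (q(F) = (-1 + F) + F = -1 + 2*F)
P(L) = -13 + L (P(L) = (-1 + 2*(L - 1*6)) - L = (-1 + 2*(L - 6)) - L = (-1 + 2*(-6 + L)) - L = (-1 + (-12 + 2*L)) - L = (-13 + 2*L) - L = -13 + L)
(P(-9) + 28)**2 = ((-13 - 9) + 28)**2 = (-22 + 28)**2 = 6**2 = 36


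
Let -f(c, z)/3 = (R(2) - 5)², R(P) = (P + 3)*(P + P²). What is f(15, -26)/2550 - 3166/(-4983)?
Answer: -16931/169422 ≈ -0.099934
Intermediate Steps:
R(P) = (3 + P)*(P + P²)
f(c, z) = -1875 (f(c, z) = -3*(2*(3 + 2² + 4*2) - 5)² = -3*(2*(3 + 4 + 8) - 5)² = -3*(2*15 - 5)² = -3*(30 - 5)² = -3*25² = -3*625 = -1875)
f(15, -26)/2550 - 3166/(-4983) = -1875/2550 - 3166/(-4983) = -1875*1/2550 - 3166*(-1/4983) = -25/34 + 3166/4983 = -16931/169422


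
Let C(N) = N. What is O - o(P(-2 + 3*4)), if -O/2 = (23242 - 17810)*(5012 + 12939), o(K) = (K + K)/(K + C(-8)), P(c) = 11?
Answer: -585059014/3 ≈ -1.9502e+8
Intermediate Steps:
o(K) = 2*K/(-8 + K) (o(K) = (K + K)/(K - 8) = (2*K)/(-8 + K) = 2*K/(-8 + K))
O = -195019664 (O = -2*(23242 - 17810)*(5012 + 12939) = -10864*17951 = -2*97509832 = -195019664)
O - o(P(-2 + 3*4)) = -195019664 - 2*11/(-8 + 11) = -195019664 - 2*11/3 = -195019664 - 1*22/3 = -195019664 - 22/3 = -585059014/3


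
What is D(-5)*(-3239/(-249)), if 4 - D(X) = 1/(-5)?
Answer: 22673/415 ≈ 54.634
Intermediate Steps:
D(X) = 21/5 (D(X) = 4 - 1/(-5) = 4 - 1*(-⅕) = 4 + ⅕ = 21/5)
D(-5)*(-3239/(-249)) = 21*(-3239/(-249))/5 = 21*(-3239*(-1/249))/5 = (21/5)*(3239/249) = 22673/415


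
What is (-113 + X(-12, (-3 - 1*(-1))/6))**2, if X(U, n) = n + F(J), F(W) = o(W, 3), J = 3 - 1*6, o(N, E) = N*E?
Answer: 134689/9 ≈ 14965.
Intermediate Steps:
o(N, E) = E*N
J = -3 (J = 3 - 6 = -3)
F(W) = 3*W
X(U, n) = -9 + n (X(U, n) = n + 3*(-3) = n - 9 = -9 + n)
(-113 + X(-12, (-3 - 1*(-1))/6))**2 = (-113 + (-9 + (-3 - 1*(-1))/6))**2 = (-113 + (-9 + (-3 + 1)*(1/6)))**2 = (-113 + (-9 - 2*1/6))**2 = (-113 + (-9 - 1/3))**2 = (-113 - 28/3)**2 = (-367/3)**2 = 134689/9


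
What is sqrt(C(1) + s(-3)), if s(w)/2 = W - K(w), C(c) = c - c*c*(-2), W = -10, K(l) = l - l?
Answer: I*sqrt(17) ≈ 4.1231*I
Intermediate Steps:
K(l) = 0
C(c) = c + 2*c**2 (C(c) = c - c**2*(-2) = c - (-2)*c**2 = c + 2*c**2)
s(w) = -20 (s(w) = 2*(-10 - 1*0) = 2*(-10 + 0) = 2*(-10) = -20)
sqrt(C(1) + s(-3)) = sqrt(1*(1 + 2*1) - 20) = sqrt(1*(1 + 2) - 20) = sqrt(1*3 - 20) = sqrt(3 - 20) = sqrt(-17) = I*sqrt(17)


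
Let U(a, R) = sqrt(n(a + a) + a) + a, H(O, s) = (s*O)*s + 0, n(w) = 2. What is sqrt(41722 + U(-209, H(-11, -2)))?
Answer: sqrt(41513 + 3*I*sqrt(23)) ≈ 203.75 + 0.0353*I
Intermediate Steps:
H(O, s) = O*s**2 (H(O, s) = (O*s)*s + 0 = O*s**2 + 0 = O*s**2)
U(a, R) = a + sqrt(2 + a) (U(a, R) = sqrt(2 + a) + a = a + sqrt(2 + a))
sqrt(41722 + U(-209, H(-11, -2))) = sqrt(41722 + (-209 + sqrt(2 - 209))) = sqrt(41722 + (-209 + sqrt(-207))) = sqrt(41722 + (-209 + 3*I*sqrt(23))) = sqrt(41513 + 3*I*sqrt(23))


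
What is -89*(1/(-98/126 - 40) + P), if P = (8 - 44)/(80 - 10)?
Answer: 615969/12845 ≈ 47.954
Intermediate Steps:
P = -18/35 (P = -36/70 = -36*1/70 = -18/35 ≈ -0.51429)
-89*(1/(-98/126 - 40) + P) = -89*(1/(-98/126 - 40) - 18/35) = -89*(1/(-98*1/126 - 40) - 18/35) = -89*(1/(-7/9 - 40) - 18/35) = -89*(1/(-367/9) - 18/35) = -89*(-9/367 - 18/35) = -89*(-6921/12845) = 615969/12845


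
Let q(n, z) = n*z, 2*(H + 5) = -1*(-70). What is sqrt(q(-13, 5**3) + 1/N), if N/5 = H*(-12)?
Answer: I*sqrt(5850002)/60 ≈ 40.311*I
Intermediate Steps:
H = 30 (H = -5 + (-1*(-70))/2 = -5 + (1/2)*70 = -5 + 35 = 30)
N = -1800 (N = 5*(30*(-12)) = 5*(-360) = -1800)
sqrt(q(-13, 5**3) + 1/N) = sqrt(-13*5**3 + 1/(-1800)) = sqrt(-13*125 - 1/1800) = sqrt(-1625 - 1/1800) = sqrt(-2925001/1800) = I*sqrt(5850002)/60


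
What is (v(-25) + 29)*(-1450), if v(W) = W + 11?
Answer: -21750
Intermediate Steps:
v(W) = 11 + W
(v(-25) + 29)*(-1450) = ((11 - 25) + 29)*(-1450) = (-14 + 29)*(-1450) = 15*(-1450) = -21750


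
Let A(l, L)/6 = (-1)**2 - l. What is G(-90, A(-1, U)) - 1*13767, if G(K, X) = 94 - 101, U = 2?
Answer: -13774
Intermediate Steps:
A(l, L) = 6 - 6*l (A(l, L) = 6*((-1)**2 - l) = 6*(1 - l) = 6 - 6*l)
G(K, X) = -7
G(-90, A(-1, U)) - 1*13767 = -7 - 1*13767 = -7 - 13767 = -13774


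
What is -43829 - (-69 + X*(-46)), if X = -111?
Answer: -48866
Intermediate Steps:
-43829 - (-69 + X*(-46)) = -43829 - (-69 - 111*(-46)) = -43829 - (-69 + 5106) = -43829 - 1*5037 = -43829 - 5037 = -48866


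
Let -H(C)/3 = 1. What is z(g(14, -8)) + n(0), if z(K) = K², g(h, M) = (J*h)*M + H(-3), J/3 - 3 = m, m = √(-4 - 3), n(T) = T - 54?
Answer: 231795 + 679392*I*√7 ≈ 2.318e+5 + 1.7975e+6*I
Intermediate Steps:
n(T) = -54 + T
H(C) = -3 (H(C) = -3*1 = -3)
m = I*√7 (m = √(-7) = I*√7 ≈ 2.6458*I)
J = 9 + 3*I*√7 (J = 9 + 3*(I*√7) = 9 + 3*I*√7 ≈ 9.0 + 7.9373*I)
g(h, M) = -3 + M*h*(9 + 3*I*√7) (g(h, M) = ((9 + 3*I*√7)*h)*M - 3 = (h*(9 + 3*I*√7))*M - 3 = M*h*(9 + 3*I*√7) - 3 = -3 + M*h*(9 + 3*I*√7))
z(g(14, -8)) + n(0) = (-3 + 3*(-8)*14*(3 + I*√7))² + (-54 + 0) = (-3 + (-1008 - 336*I*√7))² - 54 = (-1011 - 336*I*√7)² - 54 = -54 + (-1011 - 336*I*√7)²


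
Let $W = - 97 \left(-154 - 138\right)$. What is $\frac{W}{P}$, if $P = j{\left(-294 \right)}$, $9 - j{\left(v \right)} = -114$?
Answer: $\frac{28324}{123} \approx 230.28$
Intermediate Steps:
$j{\left(v \right)} = 123$ ($j{\left(v \right)} = 9 - -114 = 9 + 114 = 123$)
$W = 28324$ ($W = \left(-97\right) \left(-292\right) = 28324$)
$P = 123$
$\frac{W}{P} = \frac{28324}{123}$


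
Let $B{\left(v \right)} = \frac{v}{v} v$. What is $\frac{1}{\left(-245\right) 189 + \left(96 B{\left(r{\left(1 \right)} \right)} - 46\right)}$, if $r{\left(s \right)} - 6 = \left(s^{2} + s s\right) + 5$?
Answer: $- \frac{1}{45103} \approx -2.2171 \cdot 10^{-5}$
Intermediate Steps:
$r{\left(s \right)} = 11 + 2 s^{2}$ ($r{\left(s \right)} = 6 + \left(\left(s^{2} + s s\right) + 5\right) = 6 + \left(\left(s^{2} + s^{2}\right) + 5\right) = 6 + \left(2 s^{2} + 5\right) = 6 + \left(5 + 2 s^{2}\right) = 11 + 2 s^{2}$)
$B{\left(v \right)} = v$ ($B{\left(v \right)} = 1 v = v$)
$\frac{1}{\left(-245\right) 189 + \left(96 B{\left(r{\left(1 \right)} \right)} - 46\right)} = \frac{1}{\left(-245\right) 189 - \left(46 - 96 \left(11 + 2 \cdot 1^{2}\right)\right)} = \frac{1}{-46305 - \left(46 - 96 \left(11 + 2 \cdot 1\right)\right)} = \frac{1}{-46305 - \left(46 - 96 \left(11 + 2\right)\right)} = \frac{1}{-46305 + \left(96 \cdot 13 - 46\right)} = \frac{1}{-46305 + \left(1248 - 46\right)} = \frac{1}{-46305 + 1202} = \frac{1}{-45103} = - \frac{1}{45103}$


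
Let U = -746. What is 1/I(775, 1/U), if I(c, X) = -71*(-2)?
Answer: 1/142 ≈ 0.0070423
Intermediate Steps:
I(c, X) = 142
1/I(775, 1/U) = 1/142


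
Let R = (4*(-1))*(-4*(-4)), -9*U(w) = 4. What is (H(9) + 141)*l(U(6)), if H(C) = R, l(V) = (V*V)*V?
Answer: -4928/729 ≈ -6.7599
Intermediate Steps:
U(w) = -4/9 (U(w) = -⅑*4 = -4/9)
l(V) = V³ (l(V) = V²*V = V³)
R = -64 (R = -4*16 = -64)
H(C) = -64
(H(9) + 141)*l(U(6)) = (-64 + 141)*(-4/9)³ = 77*(-64/729) = -4928/729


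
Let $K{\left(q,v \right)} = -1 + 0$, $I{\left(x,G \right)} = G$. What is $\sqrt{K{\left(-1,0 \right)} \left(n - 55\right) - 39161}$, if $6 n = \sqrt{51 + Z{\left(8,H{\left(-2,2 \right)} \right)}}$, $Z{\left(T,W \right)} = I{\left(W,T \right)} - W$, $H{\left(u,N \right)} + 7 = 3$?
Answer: $\frac{\sqrt{-156424 - 2 \sqrt{7}}}{2} \approx 197.76 i$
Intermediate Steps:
$H{\left(u,N \right)} = -4$ ($H{\left(u,N \right)} = -7 + 3 = -4$)
$Z{\left(T,W \right)} = T - W$
$K{\left(q,v \right)} = -1$
$n = \frac{\sqrt{7}}{2}$ ($n = \frac{\sqrt{51 + \left(8 - -4\right)}}{6} = \frac{\sqrt{51 + \left(8 + 4\right)}}{6} = \frac{\sqrt{51 + 12}}{6} = \frac{\sqrt{63}}{6} = \frac{3 \sqrt{7}}{6} = \frac{\sqrt{7}}{2} \approx 1.3229$)
$\sqrt{K{\left(-1,0 \right)} \left(n - 55\right) - 39161} = \sqrt{- (\frac{\sqrt{7}}{2} - 55) - 39161} = \sqrt{- (-55 + \frac{\sqrt{7}}{2}) - 39161} = \sqrt{\left(55 - \frac{\sqrt{7}}{2}\right) - 39161} = \sqrt{-39106 - \frac{\sqrt{7}}{2}}$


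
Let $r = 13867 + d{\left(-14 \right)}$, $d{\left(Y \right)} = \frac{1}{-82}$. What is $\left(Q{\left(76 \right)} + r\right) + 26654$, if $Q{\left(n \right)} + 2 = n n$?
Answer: $\frac{3796189}{82} \approx 46295.0$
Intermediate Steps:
$d{\left(Y \right)} = - \frac{1}{82}$
$Q{\left(n \right)} = -2 + n^{2}$ ($Q{\left(n \right)} = -2 + n n = -2 + n^{2}$)
$r = \frac{1137093}{82}$ ($r = 13867 - \frac{1}{82} = \frac{1137093}{82} \approx 13867.0$)
$\left(Q{\left(76 \right)} + r\right) + 26654 = \left(\left(-2 + 76^{2}\right) + \frac{1137093}{82}\right) + 26654 = \left(\left(-2 + 5776\right) + \frac{1137093}{82}\right) + 26654 = \left(5774 + \frac{1137093}{82}\right) + 26654 = \frac{1610561}{82} + 26654 = \frac{3796189}{82}$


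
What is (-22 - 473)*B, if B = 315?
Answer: -155925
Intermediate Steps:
(-22 - 473)*B = (-22 - 473)*315 = -495*315 = -155925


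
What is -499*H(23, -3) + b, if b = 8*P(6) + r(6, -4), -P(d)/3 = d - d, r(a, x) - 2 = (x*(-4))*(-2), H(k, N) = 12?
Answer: -6018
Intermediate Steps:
r(a, x) = 2 + 8*x (r(a, x) = 2 + (x*(-4))*(-2) = 2 - 4*x*(-2) = 2 + 8*x)
P(d) = 0 (P(d) = -3*(d - d) = -3*0 = 0)
b = -30 (b = 8*0 + (2 + 8*(-4)) = 0 + (2 - 32) = 0 - 30 = -30)
-499*H(23, -3) + b = -499*12 - 30 = -5988 - 30 = -6018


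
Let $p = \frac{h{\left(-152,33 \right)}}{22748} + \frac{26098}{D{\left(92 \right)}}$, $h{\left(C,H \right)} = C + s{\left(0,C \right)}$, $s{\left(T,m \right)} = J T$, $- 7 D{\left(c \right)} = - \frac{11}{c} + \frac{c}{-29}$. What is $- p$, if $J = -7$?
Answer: $- \frac{2771878998622}{49948921} \approx -55494.0$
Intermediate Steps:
$D{\left(c \right)} = \frac{c}{203} + \frac{11}{7 c}$ ($D{\left(c \right)} = - \frac{- \frac{11}{c} + \frac{c}{-29}}{7} = - \frac{- \frac{11}{c} + c \left(- \frac{1}{29}\right)}{7} = - \frac{- \frac{11}{c} - \frac{c}{29}}{7} = \frac{c}{203} + \frac{11}{7 c}$)
$s{\left(T,m \right)} = - 7 T$
$h{\left(C,H \right)} = C$ ($h{\left(C,H \right)} = C - 0 = C + 0 = C$)
$p = \frac{2771878998622}{49948921}$ ($p = - \frac{152}{22748} + \frac{26098}{\frac{1}{203} \cdot \frac{1}{92} \left(319 + 92^{2}\right)} = \left(-152\right) \frac{1}{22748} + \frac{26098}{\frac{1}{203} \cdot \frac{1}{92} \left(319 + 8464\right)} = - \frac{38}{5687} + \frac{26098}{\frac{1}{203} \cdot \frac{1}{92} \cdot 8783} = - \frac{38}{5687} + \frac{26098}{\frac{8783}{18676}} = - \frac{38}{5687} + 26098 \cdot \frac{18676}{8783} = - \frac{38}{5687} + \frac{487406248}{8783} = \frac{2771878998622}{49948921} \approx 55494.0$)
$- p = \left(-1\right) \frac{2771878998622}{49948921} = - \frac{2771878998622}{49948921}$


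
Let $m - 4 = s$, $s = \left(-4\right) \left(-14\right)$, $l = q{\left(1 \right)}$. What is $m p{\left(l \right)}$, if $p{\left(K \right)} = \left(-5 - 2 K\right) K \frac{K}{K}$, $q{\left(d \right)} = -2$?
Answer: $120$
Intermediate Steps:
$l = -2$
$p{\left(K \right)} = K \left(-5 - 2 K\right)$ ($p{\left(K \right)} = K \left(-5 - 2 K\right) 1 = K \left(-5 - 2 K\right)$)
$s = 56$
$m = 60$ ($m = 4 + 56 = 60$)
$m p{\left(l \right)} = 60 \left(\left(-1\right) \left(-2\right) \left(5 + 2 \left(-2\right)\right)\right) = 60 \left(\left(-1\right) \left(-2\right) \left(5 - 4\right)\right) = 60 \left(\left(-1\right) \left(-2\right) 1\right) = 60 \cdot 2 = 120$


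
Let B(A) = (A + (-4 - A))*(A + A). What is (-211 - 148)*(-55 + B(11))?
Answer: 51337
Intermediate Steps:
B(A) = -8*A
(-211 - 148)*(-55 + B(11)) = (-211 - 148)*(-55 - 8*11) = -359*(-55 - 88) = -359*(-143) = 51337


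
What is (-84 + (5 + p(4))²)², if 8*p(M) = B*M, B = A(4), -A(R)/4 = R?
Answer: 5625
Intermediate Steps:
A(R) = -4*R
B = -16 (B = -4*4 = -16)
p(M) = -2*M (p(M) = (-16*M)/8 = -2*M)
(-84 + (5 + p(4))²)² = (-84 + (5 - 2*4)²)² = (-84 + (5 - 8)²)² = (-84 + (-3)²)² = (-84 + 9)² = (-75)² = 5625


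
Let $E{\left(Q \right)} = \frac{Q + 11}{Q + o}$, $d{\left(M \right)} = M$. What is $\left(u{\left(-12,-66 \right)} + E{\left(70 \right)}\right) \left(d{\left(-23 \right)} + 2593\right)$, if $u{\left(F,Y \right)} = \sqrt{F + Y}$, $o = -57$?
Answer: $\frac{208170}{13} + 2570 i \sqrt{78} \approx 16013.0 + 22698.0 i$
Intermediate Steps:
$E{\left(Q \right)} = \frac{11 + Q}{-57 + Q}$ ($E{\left(Q \right)} = \frac{Q + 11}{Q - 57} = \frac{11 + Q}{-57 + Q}$)
$\left(u{\left(-12,-66 \right)} + E{\left(70 \right)}\right) \left(d{\left(-23 \right)} + 2593\right) = \left(\sqrt{-12 - 66} + \frac{11 + 70}{-57 + 70}\right) \left(-23 + 2593\right) = \left(\sqrt{-78} + \frac{1}{13} \cdot 81\right) 2570 = \left(i \sqrt{78} + \frac{1}{13} \cdot 81\right) 2570 = \left(i \sqrt{78} + \frac{81}{13}\right) 2570 = \left(\frac{81}{13} + i \sqrt{78}\right) 2570 = \frac{208170}{13} + 2570 i \sqrt{78}$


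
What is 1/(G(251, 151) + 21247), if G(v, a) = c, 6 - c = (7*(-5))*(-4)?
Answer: 1/21113 ≈ 4.7364e-5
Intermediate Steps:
c = -134 (c = 6 - 7*(-5)*(-4) = 6 - (-35)*(-4) = 6 - 1*140 = 6 - 140 = -134)
G(v, a) = -134
1/(G(251, 151) + 21247) = 1/(-134 + 21247) = 1/21113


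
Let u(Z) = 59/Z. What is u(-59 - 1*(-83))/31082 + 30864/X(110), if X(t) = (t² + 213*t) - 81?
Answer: 23025647843/26443819632 ≈ 0.87074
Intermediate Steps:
X(t) = -81 + t² + 213*t
u(-59 - 1*(-83))/31082 + 30864/X(110) = (59/(-59 - 1*(-83)))/31082 + 30864/(-81 + 110² + 213*110) = (59/(-59 + 83))*(1/31082) + 30864/(-81 + 12100 + 23430) = (59/24)*(1/31082) + 30864/35449 = 59/745968 + 30864/35449 = 23025647843/26443819632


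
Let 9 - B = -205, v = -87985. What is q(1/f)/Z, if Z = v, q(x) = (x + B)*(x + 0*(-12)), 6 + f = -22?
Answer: 5991/68980240 ≈ 8.6851e-5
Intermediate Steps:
f = -28 (f = -6 - 22 = -28)
B = 214 (B = 9 - 1*(-205) = 9 + 205 = 214)
q(x) = x*(214 + x) (q(x) = (x + 214)*(x + 0*(-12)) = (214 + x)*(x + 0) = (214 + x)*x = x*(214 + x))
Z = -87985
q(1/f)/Z = ((214 + 1/(-28))/(-28))/(-87985) = -(214 - 1/28)/28*(-1/87985) = -1/28*5991/28*(-1/87985) = -5991/784*(-1/87985) = 5991/68980240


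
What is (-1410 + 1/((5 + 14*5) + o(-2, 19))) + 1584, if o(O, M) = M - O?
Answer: 16705/96 ≈ 174.01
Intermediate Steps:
(-1410 + 1/((5 + 14*5) + o(-2, 19))) + 1584 = (-1410 + 1/((5 + 14*5) + (19 - 1*(-2)))) + 1584 = (-1410 + 1/((5 + 70) + (19 + 2))) + 1584 = (-1410 + 1/(75 + 21)) + 1584 = (-1410 + 1/96) + 1584 = -135359/96 + 1584 = 16705/96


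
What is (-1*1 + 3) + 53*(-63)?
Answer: -3337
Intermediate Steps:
(-1*1 + 3) + 53*(-63) = (-1 + 3) - 3339 = 2 - 3339 = -3337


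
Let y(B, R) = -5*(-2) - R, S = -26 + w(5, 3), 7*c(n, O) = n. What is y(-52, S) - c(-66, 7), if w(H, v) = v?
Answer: 297/7 ≈ 42.429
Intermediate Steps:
c(n, O) = n/7
S = -23 (S = -26 + 3 = -23)
y(B, R) = 10 - R
y(-52, S) - c(-66, 7) = (10 - 1*(-23)) - (-66)/7 = (10 + 23) - 1*(-66/7) = 33 + 66/7 = 297/7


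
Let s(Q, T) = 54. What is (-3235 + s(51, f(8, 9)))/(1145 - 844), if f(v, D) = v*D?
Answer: -3181/301 ≈ -10.568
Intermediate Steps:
f(v, D) = D*v
(-3235 + s(51, f(8, 9)))/(1145 - 844) = (-3235 + 54)/(1145 - 844) = -3181/301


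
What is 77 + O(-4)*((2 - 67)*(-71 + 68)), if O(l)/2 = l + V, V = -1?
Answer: -1873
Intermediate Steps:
O(l) = -2 + 2*l (O(l) = 2*(l - 1) = 2*(-1 + l) = -2 + 2*l)
77 + O(-4)*((2 - 67)*(-71 + 68)) = 77 + (-2 + 2*(-4))*((2 - 67)*(-71 + 68)) = 77 + (-2 - 8)*(-65*(-3)) = 77 - 10*195 = 77 - 1950 = -1873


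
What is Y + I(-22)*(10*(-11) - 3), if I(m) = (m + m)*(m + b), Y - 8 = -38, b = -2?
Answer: -119358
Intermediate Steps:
Y = -30 (Y = 8 - 38 = -30)
I(m) = 2*m*(-2 + m) (I(m) = (m + m)*(m - 2) = (2*m)*(-2 + m) = 2*m*(-2 + m))
Y + I(-22)*(10*(-11) - 3) = -30 + (2*(-22)*(-2 - 22))*(10*(-11) - 3) = -30 + (2*(-22)*(-24))*(-110 - 3) = -30 + 1056*(-113) = -30 - 119328 = -119358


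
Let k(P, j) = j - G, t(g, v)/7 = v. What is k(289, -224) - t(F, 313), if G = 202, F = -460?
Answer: -2617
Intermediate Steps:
t(g, v) = 7*v
k(P, j) = -202 + j (k(P, j) = j - 1*202 = j - 202 = -202 + j)
k(289, -224) - t(F, 313) = (-202 - 224) - 7*313 = -426 - 1*2191 = -426 - 2191 = -2617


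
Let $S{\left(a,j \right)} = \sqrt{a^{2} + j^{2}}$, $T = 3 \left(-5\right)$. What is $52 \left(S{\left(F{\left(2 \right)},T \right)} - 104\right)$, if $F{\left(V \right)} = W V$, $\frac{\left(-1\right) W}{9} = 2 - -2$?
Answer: $-5408 + 156 \sqrt{601} \approx -1583.6$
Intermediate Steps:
$T = -15$
$W = -36$ ($W = - 9 \left(2 - -2\right) = - 9 \left(2 + 2\right) = \left(-9\right) 4 = -36$)
$F{\left(V \right)} = - 36 V$
$52 \left(S{\left(F{\left(2 \right)},T \right)} - 104\right) = 52 \left(\sqrt{\left(\left(-36\right) 2\right)^{2} + \left(-15\right)^{2}} - 104\right) = 52 \left(\sqrt{\left(-72\right)^{2} + 225} - 104\right) = 52 \left(\sqrt{5184 + 225} - 104\right) = 52 \left(\sqrt{5409} - 104\right) = 52 \left(3 \sqrt{601} - 104\right) = 52 \left(-104 + 3 \sqrt{601}\right) = -5408 + 156 \sqrt{601}$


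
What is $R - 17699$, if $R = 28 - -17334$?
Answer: $-337$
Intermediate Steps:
$R = 17362$ ($R = 28 + 17334 = 17362$)
$R - 17699 = 17362 - 17699 = -337$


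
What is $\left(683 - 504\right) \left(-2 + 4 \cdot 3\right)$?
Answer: $1790$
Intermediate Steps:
$\left(683 - 504\right) \left(-2 + 4 \cdot 3\right) = 179 \left(-2 + 12\right) = 179 \cdot 10 = 1790$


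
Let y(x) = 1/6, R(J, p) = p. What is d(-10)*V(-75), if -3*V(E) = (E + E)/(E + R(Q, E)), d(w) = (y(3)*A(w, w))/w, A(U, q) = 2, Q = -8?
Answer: 1/90 ≈ 0.011111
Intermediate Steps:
y(x) = ⅙
d(w) = 1/(3*w) (d(w) = ((⅙)*2)/w = 1/(3*w))
V(E) = -⅓ (V(E) = -(E + E)/(3*(E + E)) = -2*E/(3*(2*E)) = -2*E*1/(2*E)/3 = -⅓*1 = -⅓)
d(-10)*V(-75) = ((⅓)/(-10))*(-⅓) = ((⅓)*(-⅒))*(-⅓) = -1/30*(-⅓) = 1/90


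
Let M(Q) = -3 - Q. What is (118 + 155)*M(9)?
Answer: -3276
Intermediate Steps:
(118 + 155)*M(9) = (118 + 155)*(-3 - 1*9) = 273*(-3 - 9) = 273*(-12) = -3276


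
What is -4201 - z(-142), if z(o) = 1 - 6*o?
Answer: -5054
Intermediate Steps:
-4201 - z(-142) = -4201 - (1 - 6*(-142)) = -4201 - (1 + 852) = -4201 - 1*853 = -4201 - 853 = -5054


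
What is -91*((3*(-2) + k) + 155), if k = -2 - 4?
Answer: -13013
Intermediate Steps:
k = -6
-91*((3*(-2) + k) + 155) = -91*((3*(-2) - 6) + 155) = -91*((-6 - 6) + 155) = -91*(-12 + 155) = -91*143 = -13013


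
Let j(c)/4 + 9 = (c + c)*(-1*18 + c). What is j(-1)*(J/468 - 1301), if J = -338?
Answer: -1358998/9 ≈ -1.5100e+5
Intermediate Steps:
j(c) = -36 + 8*c*(-18 + c) (j(c) = -36 + 4*((c + c)*(-1*18 + c)) = -36 + 4*((2*c)*(-18 + c)) = -36 + 4*(2*c*(-18 + c)) = -36 + 8*c*(-18 + c))
j(-1)*(J/468 - 1301) = (-36 - 144*(-1) + 8*(-1)**2)*(-338/468 - 1301) = (-36 + 144 + 8*1)*(-338*1/468 - 1301) = (-36 + 144 + 8)*(-13/18 - 1301) = 116*(-23431/18) = -1358998/9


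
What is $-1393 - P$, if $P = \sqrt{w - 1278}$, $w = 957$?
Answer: $-1393 - i \sqrt{321} \approx -1393.0 - 17.916 i$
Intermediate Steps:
$P = i \sqrt{321}$ ($P = \sqrt{957 - 1278} = \sqrt{-321} = i \sqrt{321} \approx 17.916 i$)
$-1393 - P = -1393 - i \sqrt{321}$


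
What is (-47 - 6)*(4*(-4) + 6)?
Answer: 530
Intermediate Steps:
(-47 - 6)*(4*(-4) + 6) = -53*(-16 + 6) = -53*(-10) = 530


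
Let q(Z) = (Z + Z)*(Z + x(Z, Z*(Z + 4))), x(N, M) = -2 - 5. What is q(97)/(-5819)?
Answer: -17460/5819 ≈ -3.0005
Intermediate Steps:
x(N, M) = -7
q(Z) = 2*Z*(-7 + Z) (q(Z) = (Z + Z)*(Z - 7) = (2*Z)*(-7 + Z) = 2*Z*(-7 + Z))
q(97)/(-5819) = (2*97*(-7 + 97))/(-5819) = (2*97*90)*(-1/5819) = 17460*(-1/5819) = -17460/5819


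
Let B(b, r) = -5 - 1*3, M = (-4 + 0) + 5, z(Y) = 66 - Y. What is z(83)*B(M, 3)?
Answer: 136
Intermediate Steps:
M = 1 (M = -4 + 5 = 1)
B(b, r) = -8 (B(b, r) = -5 - 3 = -8)
z(83)*B(M, 3) = (66 - 1*83)*(-8) = (66 - 83)*(-8) = -17*(-8) = 136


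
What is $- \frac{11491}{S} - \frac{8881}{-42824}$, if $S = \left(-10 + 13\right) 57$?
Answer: $- \frac{490571933}{7322904} \approx -66.991$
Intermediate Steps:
$S = 171$ ($S = 3 \cdot 57 = 171$)
$- \frac{11491}{S} - \frac{8881}{-42824} = - \frac{11491}{171} - \frac{8881}{-42824} = \left(-11491\right) \frac{1}{171} - - \frac{8881}{42824} = - \frac{11491}{171} + \frac{8881}{42824} = - \frac{490571933}{7322904}$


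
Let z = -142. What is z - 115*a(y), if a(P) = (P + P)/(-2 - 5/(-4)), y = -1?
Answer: -1346/3 ≈ -448.67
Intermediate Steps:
a(P) = -8*P/3 (a(P) = (2*P)/(-2 - 5*(-1/4)) = (2*P)/(-2 + 5/4) = (2*P)/(-3/4) = (2*P)*(-4/3) = -8*P/3)
z - 115*a(y) = -142 - (-920)*(-1)/3 = -142 - 115*8/3 = -142 - 920/3 = -1346/3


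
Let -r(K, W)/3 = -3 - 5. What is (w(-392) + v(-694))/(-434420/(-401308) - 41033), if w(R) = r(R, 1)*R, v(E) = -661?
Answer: 1010192563/4116609186 ≈ 0.24539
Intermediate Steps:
r(K, W) = 24 (r(K, W) = -3*(-3 - 5) = -3*(-8) = 24)
w(R) = 24*R
(w(-392) + v(-694))/(-434420/(-401308) - 41033) = (24*(-392) - 661)/(-434420/(-401308) - 41033) = (-9408 - 661)/(-434420*(-1/401308) - 41033) = -10069/(108605/100327 - 41033) = -10069/(-4116609186/100327) = -10069*(-100327/4116609186) = 1010192563/4116609186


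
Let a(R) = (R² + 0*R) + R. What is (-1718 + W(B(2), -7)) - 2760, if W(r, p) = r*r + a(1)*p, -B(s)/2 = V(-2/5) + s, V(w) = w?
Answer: -112044/25 ≈ -4481.8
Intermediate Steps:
a(R) = R + R² (a(R) = (R² + 0) + R = R² + R = R + R²)
B(s) = ⅘ - 2*s (B(s) = -2*(-2/5 + s) = -2*(-2*⅕ + s) = -2*(-⅖ + s) = ⅘ - 2*s)
W(r, p) = r² + 2*p (W(r, p) = r*r + (1*(1 + 1))*p = r² + (1*2)*p = r² + 2*p)
(-1718 + W(B(2), -7)) - 2760 = (-1718 + ((⅘ - 2*2)² + 2*(-7))) - 2760 = (-1718 + ((⅘ - 4)² - 14)) - 2760 = (-1718 + ((-16/5)² - 14)) - 2760 = (-1718 + (256/25 - 14)) - 2760 = (-1718 - 94/25) - 2760 = -43044/25 - 2760 = -112044/25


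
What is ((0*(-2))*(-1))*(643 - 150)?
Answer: 0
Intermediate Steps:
((0*(-2))*(-1))*(643 - 150) = (0*(-1))*493 = 0*493 = 0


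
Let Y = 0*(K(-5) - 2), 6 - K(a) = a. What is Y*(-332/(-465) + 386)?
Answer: 0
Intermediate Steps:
K(a) = 6 - a
Y = 0 (Y = 0*((6 - 1*(-5)) - 2) = 0*((6 + 5) - 2) = 0*(11 - 2) = 0*9 = 0)
Y*(-332/(-465) + 386) = 0*(-332/(-465) + 386) = 0*(-332*(-1/465) + 386) = 0*(332/465 + 386) = 0*(179822/465) = 0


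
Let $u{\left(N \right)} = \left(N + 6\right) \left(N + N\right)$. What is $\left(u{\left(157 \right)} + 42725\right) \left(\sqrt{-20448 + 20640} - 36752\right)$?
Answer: $-3451270064 + 751256 \sqrt{3} \approx -3.45 \cdot 10^{9}$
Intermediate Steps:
$u{\left(N \right)} = 2 N \left(6 + N\right)$ ($u{\left(N \right)} = \left(6 + N\right) 2 N = 2 N \left(6 + N\right)$)
$\left(u{\left(157 \right)} + 42725\right) \left(\sqrt{-20448 + 20640} - 36752\right) = \left(2 \cdot 157 \left(6 + 157\right) + 42725\right) \left(\sqrt{-20448 + 20640} - 36752\right) = \left(2 \cdot 157 \cdot 163 + 42725\right) \left(\sqrt{192} - 36752\right) = \left(51182 + 42725\right) \left(8 \sqrt{3} - 36752\right) = 93907 \left(-36752 + 8 \sqrt{3}\right) = -3451270064 + 751256 \sqrt{3}$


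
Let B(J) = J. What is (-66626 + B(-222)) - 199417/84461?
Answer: -5646248345/84461 ≈ -66850.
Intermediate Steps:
(-66626 + B(-222)) - 199417/84461 = (-66626 - 222) - 199417/84461 = -66848 - 199417*1/84461 = -66848 - 199417/84461 = -5646248345/84461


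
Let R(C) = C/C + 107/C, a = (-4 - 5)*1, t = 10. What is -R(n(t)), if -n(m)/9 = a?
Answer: -188/81 ≈ -2.3210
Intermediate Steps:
a = -9 (a = -9*1 = -9)
n(m) = 81 (n(m) = -9*(-9) = 81)
R(C) = 1 + 107/C
-R(n(t)) = -(107 + 81)/81 = -188/81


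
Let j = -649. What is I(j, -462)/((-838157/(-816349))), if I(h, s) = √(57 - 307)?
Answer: 4081745*I*√10/838157 ≈ 15.4*I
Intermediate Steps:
I(h, s) = 5*I*√10 (I(h, s) = √(-250) = 5*I*√10)
I(j, -462)/((-838157/(-816349))) = (5*I*√10)/((-838157/(-816349))) = (5*I*√10)/((-838157*(-1/816349))) = (5*I*√10)/(838157/816349) = (5*I*√10)*(816349/838157) = 4081745*I*√10/838157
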